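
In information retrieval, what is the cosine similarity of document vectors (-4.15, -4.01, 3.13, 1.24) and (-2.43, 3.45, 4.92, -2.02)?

With u = (-4.15, -4.01, 3.13, 1.24), v = (-2.43, 3.45, 4.92, -2.02):
u·v = (-4.15)·(-2.43) + (-4.01)·3.45 + 3.13·4.92 + 1.24·(-2.02) = 10.0845 + (-13.8345) + 15.3996 + (-2.5048) = 9.1448.
|u| = √((-4.15)² + (-4.01)² + 3.13² + 1.24²) = √(17.2225 + 16.0801 + 9.7969 + 1.5376) = √44.6371, |v| = √((-2.43)² + 3.45² + 4.92² + (-2.02)²) = √(5.9049 + 11.9025 + 24.2064 + 4.0804) = √46.0942.
cos θ = (u·v)/(|u||v|) = 9.1448/(√44.6371·√46.0942) ≈ 0.2016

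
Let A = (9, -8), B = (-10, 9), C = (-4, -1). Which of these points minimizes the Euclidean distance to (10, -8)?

Distances: d(A) = 1, d(B) ≈ 26.2488, d(C) ≈ 15.6525. Nearest: A = (9, -8) with distance 1.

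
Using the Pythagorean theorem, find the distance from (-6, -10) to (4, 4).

√(Σ(x_i - y_i)²) = √((-6 - 4)² + (-10 - 4)²)
= √((-10)² + (-14)²) = √(100 + 196) = √296 ≈ 17.2047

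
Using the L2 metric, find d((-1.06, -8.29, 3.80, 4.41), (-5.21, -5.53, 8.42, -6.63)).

√(Σ(x_i - y_i)²) = √((-1.06 - (-5.21))² + (-8.29 - (-5.53))² + (3.8 - 8.42)² + (4.41 - (-6.63))²)
= √(4.15² + (-2.76)² + (-4.62)² + 11.04²) = √(17.2225 + 7.6176 + 21.3444 + 121.8816) = √168.0661 ≈ 12.964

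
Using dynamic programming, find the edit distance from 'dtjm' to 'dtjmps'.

Let D[i][j] be the edit distance between the first i characters of 'dtjm' and the first j characters of 'dtjmps', with D[i][0] = i, D[0][j] = j, and D[i][j] = D[i-1][j-1] if the characters match, else 1 + min(D[i-1][j], D[i][j-1], D[i-1][j-1]). Filling the table (rows: prefixes of 'dtjm', columns: prefixes of 'dtjmps'):
     ε  d  t  j  m  p  s
  ε  0  1  2  3  4  5  6
  d  1  0  1  2  3  4  5
  t  2  1  0  1  2  3  4
  j  3  2  1  0  1  2  3
  m  4  3  2  1  0  1  2
The bottom-right entry gives D[4][6] = 2, so no sequence of fewer than 2 edits works. Backtracking through the table gives one optimal edit sequence (2 edits):
  dtjm → dtjmp (ins p @5)
  dtjmp → dtjmps (ins s @6)
Edit distance = 2.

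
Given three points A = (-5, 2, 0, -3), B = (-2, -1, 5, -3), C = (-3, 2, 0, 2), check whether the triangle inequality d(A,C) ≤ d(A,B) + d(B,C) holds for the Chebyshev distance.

d(A,B) = max(3, 3, 5, 0) = 5, d(B,C) = max(1, 3, 5, 5) = 5, d(A,C) = max(2, 0, 0, 5) = 5.
d(A,C) = 5 ≤ 5 + 5 = 10. Triangle inequality is satisfied.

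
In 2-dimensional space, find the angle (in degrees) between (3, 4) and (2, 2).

With u = (3, 4), v = (2, 2):
u·v = 3·2 + 4·2 = 6 + 8 = 14.
|u| = √(3² + 4²) = √25, |v| = √(2² + 2²) = √8, so |u||v| = √(25·8) = √200.
cos θ = (u·v)/(|u||v|) = 14/√200 ≈ 0.989949
θ = arccos(0.989949) ≈ 8.13°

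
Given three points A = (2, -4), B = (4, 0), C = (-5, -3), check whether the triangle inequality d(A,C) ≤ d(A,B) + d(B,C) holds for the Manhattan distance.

d(A,B) = 2 + 4 = 6, d(B,C) = 9 + 3 = 12, d(A,C) = 7 + 1 = 8.
d(A,C) = 8 ≤ 6 + 12 = 18. Triangle inequality is satisfied.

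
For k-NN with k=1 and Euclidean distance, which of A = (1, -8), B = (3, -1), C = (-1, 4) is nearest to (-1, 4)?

Distances: d(A) ≈ 12.1655, d(B) ≈ 6.4031, d(C) = 0. Nearest: C = (-1, 4) with distance 0.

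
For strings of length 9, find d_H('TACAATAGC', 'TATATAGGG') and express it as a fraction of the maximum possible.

Differing positions: 3, 5, 6, 7, 9. Hamming distance = 5. The maximum possible Hamming distance for length-9 strings is 9, so d_H/9 = 5/9 ≈ 0.5556.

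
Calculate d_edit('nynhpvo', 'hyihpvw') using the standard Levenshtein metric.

Let D[i][j] be the edit distance between the first i characters of 'nynhpvo' and the first j characters of 'hyihpvw', with D[i][0] = i, D[0][j] = j, and D[i][j] = D[i-1][j-1] if the characters match, else 1 + min(D[i-1][j], D[i][j-1], D[i-1][j-1]). Filling the table (rows: prefixes of 'nynhpvo', columns: prefixes of 'hyihpvw'):
     ε  h  y  i  h  p  v  w
  ε  0  1  2  3  4  5  6  7
  n  1  1  2  3  4  5  6  7
  y  2  2  1  2  3  4  5  6
  n  3  3  2  2  3  4  5  6
  h  4  3  3  3  2  3  4  5
  p  5  4  4  4  3  2  3  4
  v  6  5  5  5  4  3  2  3
  o  7  6  6  6  5  4  3  3
The bottom-right entry gives D[7][7] = 3, so no sequence of fewer than 3 edits works. Backtracking through the table gives one optimal edit sequence (3 edits):
  nynhpvo → hynhpvo (sub n→h @1)
  hynhpvo → hyihpvo (sub n→i @3)
  hyihpvo → hyihpvw (sub o→w @7)
Edit distance = 3.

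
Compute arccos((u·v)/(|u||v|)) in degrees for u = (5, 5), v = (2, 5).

With u = (5, 5), v = (2, 5):
u·v = 5·2 + 5·5 = 10 + 25 = 35.
|u| = √(5² + 5²) = √50, |v| = √(2² + 5²) = √29, so |u||v| = √(50·29) = √1450.
cos θ = (u·v)/(|u||v|) = 35/√1450 ≈ 0.919145
θ = arccos(0.919145) ≈ 23.2°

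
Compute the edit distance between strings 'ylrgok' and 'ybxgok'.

Let D[i][j] be the edit distance between the first i characters of 'ylrgok' and the first j characters of 'ybxgok', with D[i][0] = i, D[0][j] = j, and D[i][j] = D[i-1][j-1] if the characters match, else 1 + min(D[i-1][j], D[i][j-1], D[i-1][j-1]). Filling the table (rows: prefixes of 'ylrgok', columns: prefixes of 'ybxgok'):
     ε  y  b  x  g  o  k
  ε  0  1  2  3  4  5  6
  y  1  0  1  2  3  4  5
  l  2  1  1  2  3  4  5
  r  3  2  2  2  3  4  5
  g  4  3  3  3  2  3  4
  o  5  4  4  4  3  2  3
  k  6  5  5  5  4  3  2
The bottom-right entry gives D[6][6] = 2, so no sequence of fewer than 2 edits works. Backtracking through the table gives one optimal edit sequence (2 edits):
  ylrgok → ybrgok (sub l→b @2)
  ybrgok → ybxgok (sub r→x @3)
Edit distance = 2.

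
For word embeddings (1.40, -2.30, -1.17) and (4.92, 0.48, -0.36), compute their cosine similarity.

With u = (1.40, -2.30, -1.17), v = (4.92, 0.48, -0.36):
u·v = 1.4·4.92 + (-2.3)·0.48 + (-1.17)·(-0.36) = 6.888 + (-1.104) + 0.4212 = 6.2052.
|u| = √(1.4² + (-2.3)² + (-1.17)²) = √(1.96 + 5.29 + 1.3689) = √8.6189, |v| = √(4.92² + 0.48² + (-0.36)²) = √(24.2064 + 0.2304 + 0.1296) = √24.5664.
cos θ = (u·v)/(|u||v|) = 6.2052/(√8.6189·√24.5664) ≈ 0.4264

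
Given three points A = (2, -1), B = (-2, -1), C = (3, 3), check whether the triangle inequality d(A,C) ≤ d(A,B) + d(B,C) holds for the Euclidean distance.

d(A,B) = √(4² + 0²) = √16 = 4, d(B,C) = √(5² + 4²) = √41 ≈ 6.4031, d(A,C) = √(1² + 4²) = √17 ≈ 4.1231.
d(A,C) ≈ 4.1231 ≤ 4 + 6.4031 = 10.4031. Triangle inequality is satisfied.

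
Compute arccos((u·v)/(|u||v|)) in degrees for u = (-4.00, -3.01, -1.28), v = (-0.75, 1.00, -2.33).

With u = (-4.00, -3.01, -1.28), v = (-0.75, 1.00, -2.33):
u·v = (-4)·(-0.75) + (-3.01)·1 + (-1.28)·(-2.33) = 3 + (-3.01) + 2.9824 = 2.9724.
|u| = √((-4)² + (-3.01)² + (-1.28)²) = √(16 + 9.0601 + 1.6384) = √26.6985, |v| = √((-0.75)² + 1² + (-2.33)²) = √(0.5625 + 1 + 5.4289) = √6.9914.
cos θ = (u·v)/(|u||v|) = 2.9724/(√26.6985·√6.9914) ≈ 0.217561
θ = arccos(0.217561) ≈ 77.43°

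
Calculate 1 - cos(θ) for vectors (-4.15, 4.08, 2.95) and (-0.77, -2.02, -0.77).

With u = (-4.15, 4.08, 2.95), v = (-0.77, -2.02, -0.77):
u·v = (-4.15)·(-0.77) + 4.08·(-2.02) + 2.95·(-0.77) = 3.1955 + (-8.2416) + (-2.2715) = -7.3176.
|u| = √((-4.15)² + 4.08² + 2.95²) = √(17.2225 + 16.6464 + 8.7025) = √42.5714, |v| = √((-0.77)² + (-2.02)² + (-0.77)²) = √(0.5929 + 4.0804 + 0.5929) = √5.2662.
cos θ = (u·v)/(|u||v|) = -7.3176/(√42.5714·√5.2662) ≈ -0.4887
Cosine distance = 1 - cos θ ≈ 1 - (-0.4887) = 1.4887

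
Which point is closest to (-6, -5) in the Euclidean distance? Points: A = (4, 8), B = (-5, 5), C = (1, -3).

Distances: d(A) ≈ 16.4012, d(B) ≈ 10.0499, d(C) ≈ 7.2801. Nearest: C = (1, -3) with distance 7.2801.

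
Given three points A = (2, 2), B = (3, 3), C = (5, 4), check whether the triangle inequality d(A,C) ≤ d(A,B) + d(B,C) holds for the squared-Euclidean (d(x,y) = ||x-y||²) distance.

d(A,B) = 1² + 1² = 2, d(B,C) = 2² + 1² = 5, d(A,C) = 3² + 2² = 13.
d(A,C) = 13 > 2 + 5 = 7. Triangle inequality is VIOLATED. (Squared-Euclidean is not a metric — this is a counterexample.)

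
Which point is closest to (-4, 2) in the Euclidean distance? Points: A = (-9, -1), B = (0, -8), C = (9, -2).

Distances: d(A) ≈ 5.831, d(B) ≈ 10.7703, d(C) ≈ 13.6015. Nearest: A = (-9, -1) with distance 5.831.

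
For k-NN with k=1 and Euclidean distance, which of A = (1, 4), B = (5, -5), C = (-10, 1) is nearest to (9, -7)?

Distances: d(A) ≈ 13.6015, d(B) ≈ 4.4721, d(C) ≈ 20.6155. Nearest: B = (5, -5) with distance 4.4721.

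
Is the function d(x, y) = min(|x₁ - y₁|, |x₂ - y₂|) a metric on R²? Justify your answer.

No. d fails identity of indiscernibles: take x = (4, 0) and y = (4, 3). Then d(x,y) = min(|4 - 4|, |0 - 3|) = min(0, 3) = 0, yet x ≠ y.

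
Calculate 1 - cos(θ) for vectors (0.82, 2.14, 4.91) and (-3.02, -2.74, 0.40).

With u = (0.82, 2.14, 4.91), v = (-3.02, -2.74, 0.40):
u·v = 0.82·(-3.02) + 2.14·(-2.74) + 4.91·0.4 = (-2.4764) + (-5.8636) + 1.964 = -6.376.
|u| = √(0.82² + 2.14² + 4.91²) = √(0.6724 + 4.5796 + 24.1081) = √29.3601, |v| = √((-3.02)² + (-2.74)² + 0.4²) = √(9.1204 + 7.5076 + 0.16) = √16.788.
cos θ = (u·v)/(|u||v|) = -6.376/(√29.3601·√16.788) ≈ -0.2872
Cosine distance = 1 - cos θ ≈ 1 - (-0.2872) = 1.2872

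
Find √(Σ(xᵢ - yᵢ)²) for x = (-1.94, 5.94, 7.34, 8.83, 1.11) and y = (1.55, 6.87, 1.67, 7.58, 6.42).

√(Σ(x_i - y_i)²) = √((-1.94 - 1.55)² + (5.94 - 6.87)² + (7.34 - 1.67)² + (8.83 - 7.58)² + (1.11 - 6.42)²)
= √((-3.49)² + (-0.93)² + 5.67² + 1.25² + (-5.31)²) = √(12.1801 + 0.8649 + 32.1489 + 1.5625 + 28.1961) = √74.9525 ≈ 8.6575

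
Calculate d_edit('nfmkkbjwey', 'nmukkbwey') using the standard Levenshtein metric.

Let D[i][j] be the edit distance between the first i characters of 'nfmkkbjwey' and the first j characters of 'nmukkbwey', with D[i][0] = i, D[0][j] = j, and D[i][j] = D[i-1][j-1] if the characters match, else 1 + min(D[i-1][j], D[i][j-1], D[i-1][j-1]). Filling the table (rows: prefixes of 'nfmkkbjwey', columns: prefixes of 'nmukkbwey'):
     ε  n  m  u  k  k  b  w  e  y
  ε  0  1  2  3  4  5  6  7  8  9
  n  1  0  1  2  3  4  5  6  7  8
  f  2  1  1  2  3  4  5  6  7  8
  m  3  2  1  2  3  4  5  6  7  8
  k  4  3  2  2  2  3  4  5  6  7
  k  5  4  3  3  2  2  3  4  5  6
  b  6  5  4  4  3  3  2  3  4  5
  j  7  6  5  5  4  4  3  3  4  5
  w  8  7  6  6  5  5  4  3  4  5
  e  9  8  7  7  6  6  5  4  3  4
  y 10  9  8  8  7  7  6  5  4  3
The bottom-right entry gives D[10][9] = 3, so no sequence of fewer than 3 edits works. Backtracking through the table gives one optimal edit sequence (3 edits):
  nfmkkbjwey → nmmkkbjwey (sub f→m @2)
  nmmkkbjwey → nmukkbjwey (sub m→u @3)
  nmukkbjwey → nmukkbwey (del j @7)
Edit distance = 3.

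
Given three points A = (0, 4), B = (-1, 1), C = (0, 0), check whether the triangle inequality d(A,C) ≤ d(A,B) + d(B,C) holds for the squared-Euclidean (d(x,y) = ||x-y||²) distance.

d(A,B) = 1² + 3² = 10, d(B,C) = 1² + 1² = 2, d(A,C) = 0² + 4² = 16.
d(A,C) = 16 > 10 + 2 = 12. Triangle inequality is VIOLATED. (Squared-Euclidean is not a metric — this is a counterexample.)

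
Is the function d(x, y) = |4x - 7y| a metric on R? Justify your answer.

No. d fails symmetry: d(9, 5) = |4·9 - 7·5| = |1| = 1, but d(5, 9) = |4·5 - 7·9| = |-43| = 43. Since 1 ≠ 43, d(x,y) ≠ d(y,x) in general.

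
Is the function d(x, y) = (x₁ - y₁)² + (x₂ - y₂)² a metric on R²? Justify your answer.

No. The squared Euclidean distance fails the triangle inequality. Counterexample: x = (0, 0), y = (1, 2), z = (2, 4). d(x,z) = 2² + 4² = 20, but d(x,y) + d(y,z) = (1² + 2²) + (1² + 2²) = 5 + 5 = 10. Since 20 > 10, the triangle inequality is violated. (Note: √d, the ordinary Euclidean distance, IS a metric.)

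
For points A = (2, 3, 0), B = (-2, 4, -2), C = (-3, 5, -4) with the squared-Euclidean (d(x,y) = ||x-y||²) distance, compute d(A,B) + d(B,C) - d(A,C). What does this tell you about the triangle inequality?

d(A,B) = 4² + 1² + 2² = 21, d(B,C) = 1² + 1² + 2² = 6, d(A,C) = 5² + 2² + 4² = 45.
d(A,B) + d(B,C) - d(A,C) = 21 + 6 - 45 = 27 - 45 = -18. This is < 0, so the triangle inequality FAILS for these points (squared-Euclidean is not a metric).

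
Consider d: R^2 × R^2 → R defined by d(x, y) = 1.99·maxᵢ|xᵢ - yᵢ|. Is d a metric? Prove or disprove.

Yes. The L∞ (Chebyshev) norm induces a metric on R^2, and multiplying a metric by a positive constant 1.99 > 0 preserves all four axioms: non-negativity (1.99·||x-y|| ≥ 0), identity (1.99·||x-y|| = 0 ⟺ ||x-y|| = 0 ⟺ x = y), symmetry (||x-y|| = ||y-x||), and the triangle inequality (1.99·||x-z|| ≤ 1.99·||x-y|| + 1.99·||y-z||). So d is a metric.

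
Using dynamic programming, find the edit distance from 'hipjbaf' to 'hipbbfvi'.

Let D[i][j] be the edit distance between the first i characters of 'hipjbaf' and the first j characters of 'hipbbfvi', with D[i][0] = i, D[0][j] = j, and D[i][j] = D[i-1][j-1] if the characters match, else 1 + min(D[i-1][j], D[i][j-1], D[i-1][j-1]). Filling the table (rows: prefixes of 'hipjbaf', columns: prefixes of 'hipbbfvi'):
     ε  h  i  p  b  b  f  v  i
  ε  0  1  2  3  4  5  6  7  8
  h  1  0  1  2  3  4  5  6  7
  i  2  1  0  1  2  3  4  5  6
  p  3  2  1  0  1  2  3  4  5
  j  4  3  2  1  1  2  3  4  5
  b  5  4  3  2  1  1  2  3  4
  a  6  5  4  3  2  2  2  3  4
  f  7  6  5  4  3  3  2  3  4
The bottom-right entry gives D[7][8] = 4, so no sequence of fewer than 4 edits works. Backtracking through the table gives one optimal edit sequence (4 edits):
  hipjbaf → hipbbaf (sub j→b @4)
  hipbbaf → hipbbfaf (ins f @6)
  hipbbfaf → hipbbfvf (sub a→v @7)
  hipbbfvf → hipbbfvi (sub f→i @8)
Edit distance = 4.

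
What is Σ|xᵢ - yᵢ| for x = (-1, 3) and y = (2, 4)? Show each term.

Σ|x_i - y_i| = |-1 - 2| + |3 - 4| = 3 + 1 = 4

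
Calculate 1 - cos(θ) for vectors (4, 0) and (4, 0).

With u = (4, 0), v = (4, 0):
u·v = 4·4 + 0·0 = 16 + 0 = 16.
|u| = √(4² + 0²) = √16, |v| = √(4² + 0²) = √16, so |u||v| = √(16·16) = √256 = 16.
cos θ = (u·v)/(|u||v|) = 16/16 = 1
Cosine distance = 1 - cos θ = 1 - 1 = 0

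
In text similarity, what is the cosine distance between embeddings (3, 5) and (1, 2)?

With u = (3, 5), v = (1, 2):
u·v = 3·1 + 5·2 = 3 + 10 = 13.
|u| = √(3² + 5²) = √34, |v| = √(1² + 2²) = √5, so |u||v| = √(34·5) = √170.
cos θ = (u·v)/(|u||v|) = 13/√170 ≈ 0.9971
Cosine distance = 1 - cos θ ≈ 1 - 0.9971 = 0.0029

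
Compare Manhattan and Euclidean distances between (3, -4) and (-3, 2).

L1 = |3 - (-3)| + |-4 - 2| = 6 + 6 = 12
L2 = √(6² + 6²) = √72 ≈ 8.4853
L1 ≥ L2 always (equality iff movement is along one axis); L1 > L2 here.
Ratio L1/L2 = 12/√72 ≈ 1.4142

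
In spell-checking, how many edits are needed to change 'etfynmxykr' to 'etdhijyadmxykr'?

Let D[i][j] be the edit distance between the first i characters of 'etfynmxykr' and the first j characters of 'etdhijyadmxykr', with D[i][0] = i, D[0][j] = j, and D[i][j] = D[i-1][j-1] if the characters match, else 1 + min(D[i-1][j], D[i][j-1], D[i-1][j-1]). Filling the table (rows: prefixes of 'etfynmxykr', columns: prefixes of 'etdhijyadmxykr'):
     ε  e  t  d  h  i  j  y  a  d  m  x  y  k  r
  ε  0  1  2  3  4  5  6  7  8  9 10 11 12 13 14
  e  1  0  1  2  3  4  5  6  7  8  9 10 11 12 13
  t  2  1  0  1  2  3  4  5  6  7  8  9 10 11 12
  f  3  2  1  1  2  3  4  5  6  7  8  9 10 11 12
  y  4  3  2  2  2  3  4  4  5  6  7  8  9 10 11
  n  5  4  3  3  3  3  4  5  5  6  7  8  9 10 11
  m  6  5  4  4  4  4  4  5  6  6  6  7  8  9 10
  x  7  6  5  5  5  5  5  5  6  7  7  6  7  8  9
  y  8  7  6  6  6  6  6  5  6  7  8  7  6  7  8
  k  9  8  7  7  7  7  7  6  6  7  8  8  7  6  7
  r 10  9  8  8  8  8  8  7  7  7  8  9  8  7  6
The bottom-right entry gives D[10][14] = 6, so no sequence of fewer than 6 edits works. Backtracking through the table gives one optimal edit sequence (6 edits):
  etfynmxykr → etdfynmxykr (ins d @3)
  etdfynmxykr → etdhfynmxykr (ins h @4)
  etdhfynmxykr → etdhifynmxykr (ins i @5)
  etdhifynmxykr → etdhijynmxykr (sub f→j @6)
  etdhijynmxykr → etdhijyanmxykr (ins a @8)
  etdhijyanmxykr → etdhijyadmxykr (sub n→d @9)
Edit distance = 6.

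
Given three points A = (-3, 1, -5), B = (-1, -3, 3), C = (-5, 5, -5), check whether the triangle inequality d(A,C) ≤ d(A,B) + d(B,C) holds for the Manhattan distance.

d(A,B) = 2 + 4 + 8 = 14, d(B,C) = 4 + 8 + 8 = 20, d(A,C) = 2 + 4 + 0 = 6.
d(A,C) = 6 ≤ 14 + 20 = 34. Triangle inequality is satisfied.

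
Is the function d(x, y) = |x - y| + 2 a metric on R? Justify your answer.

No. d fails identity of indiscernibles (specifically d(x,x) = 0): d(2, 2) = |2 - 2| + 2 = 0 + 2 = 2 ≠ 0.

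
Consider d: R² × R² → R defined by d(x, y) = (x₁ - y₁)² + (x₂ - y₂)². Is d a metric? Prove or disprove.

No. The squared Euclidean distance fails the triangle inequality. Counterexample: x = (0, 0), y = (4, 1), z = (8, 2). d(x,z) = 8² + 2² = 68, but d(x,y) + d(y,z) = (4² + 1²) + (4² + 1²) = 17 + 17 = 34. Since 68 > 34, the triangle inequality is violated. (Note: √d, the ordinary Euclidean distance, IS a metric.)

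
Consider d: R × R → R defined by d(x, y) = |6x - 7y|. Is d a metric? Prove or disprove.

No. d fails symmetry: d(4, 1) = |6·4 - 7·1| = |17| = 17, but d(1, 4) = |6·1 - 7·4| = |-22| = 22. Since 17 ≠ 22, d(x,y) ≠ d(y,x) in general.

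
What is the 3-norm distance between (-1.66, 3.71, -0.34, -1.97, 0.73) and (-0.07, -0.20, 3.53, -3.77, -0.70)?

(Σ|x_i - y_i|^3)^(1/3) = (|-1.66 - (-0.07)|^3 + |3.71 - (-0.2)|^3 + |-0.34 - 3.53|^3 + |-1.97 - (-3.77)|^3 + |0.73 - (-0.7)|^3)^(1/3)
= (1.59^3 + 3.91^3 + 3.87^3 + 1.8^3 + 1.43^3)^(1/3) ≈ (4.0197 + 59.7765 + 57.9606 + 5.832 + 2.9242)^(1/3) = (130.513)^(1/3) ≈ 5.0725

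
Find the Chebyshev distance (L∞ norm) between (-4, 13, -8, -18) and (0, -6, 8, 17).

max(|x_i - y_i|) = max(|-4 - 0|, |13 - (-6)|, |-8 - 8|, |-18 - 17|) = max(4, 19, 16, 35) = 35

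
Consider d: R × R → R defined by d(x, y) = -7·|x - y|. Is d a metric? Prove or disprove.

No. With c = -7 < 0, d fails non-negativity: d(6, 13) = -7·|6 - 13| = -7·7 = -49 < 0.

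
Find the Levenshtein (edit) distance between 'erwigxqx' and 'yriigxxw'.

Let D[i][j] be the edit distance between the first i characters of 'erwigxqx' and the first j characters of 'yriigxxw', with D[i][0] = i, D[0][j] = j, and D[i][j] = D[i-1][j-1] if the characters match, else 1 + min(D[i-1][j], D[i][j-1], D[i-1][j-1]). Filling the table (rows: prefixes of 'erwigxqx', columns: prefixes of 'yriigxxw'):
     ε  y  r  i  i  g  x  x  w
  ε  0  1  2  3  4  5  6  7  8
  e  1  1  2  3  4  5  6  7  8
  r  2  2  1  2  3  4  5  6  7
  w  3  3  2  2  3  4  5  6  6
  i  4  4  3  2  2  3  4  5  6
  g  5  5  4  3  3  2  3  4  5
  x  6  6  5  4  4  3  2  3  4
  q  7  7  6  5  5  4  3  3  4
  x  8  8  7  6  6  5  4  3  4
The bottom-right entry gives D[8][8] = 4, so no sequence of fewer than 4 edits works. Backtracking through the table gives one optimal edit sequence (4 edits):
  erwigxqx → yrwigxqx (sub e→y @1)
  yrwigxqx → yriigxqx (sub w→i @3)
  yriigxqx → yriigxxx (sub q→x @7)
  yriigxxx → yriigxxw (sub x→w @8)
Edit distance = 4.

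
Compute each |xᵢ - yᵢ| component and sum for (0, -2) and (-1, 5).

Σ|x_i - y_i| = |0 - (-1)| + |-2 - 5| = 1 + 7 = 8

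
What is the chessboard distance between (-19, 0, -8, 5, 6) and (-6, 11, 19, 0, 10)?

max(|x_i - y_i|) = max(|-19 - (-6)|, |0 - 11|, |-8 - 19|, |5 - 0|, |6 - 10|) = max(13, 11, 27, 5, 4) = 27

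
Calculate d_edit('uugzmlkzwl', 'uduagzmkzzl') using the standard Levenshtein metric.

Let D[i][j] be the edit distance between the first i characters of 'uugzmlkzwl' and the first j characters of 'uduagzmkzzl', with D[i][0] = i, D[0][j] = j, and D[i][j] = D[i-1][j-1] if the characters match, else 1 + min(D[i-1][j], D[i][j-1], D[i-1][j-1]). Filling the table (rows: prefixes of 'uugzmlkzwl', columns: prefixes of 'uduagzmkzzl'):
     ε  u  d  u  a  g  z  m  k  z  z  l
  ε  0  1  2  3  4  5  6  7  8  9 10 11
  u  1  0  1  2  3  4  5  6  7  8  9 10
  u  2  1  1  1  2  3  4  5  6  7  8  9
  g  3  2  2  2  2  2  3  4  5  6  7  8
  z  4  3  3  3  3  3  2  3  4  5  6  7
  m  5  4  4  4  4  4  3  2  3  4  5  6
  l  6  5  5  5  5  5  4  3  3  4  5  5
  k  7  6  6  6  6  6  5  4  3  4  5  6
  z  8  7  7  7  7  7  6  5  4  3  4  5
  w  9  8  8  8  8  8  7  6  5  4  4  5
  l 10  9  9  9  9  9  8  7  6  5  5  4
The bottom-right entry gives D[10][11] = 4, so no sequence of fewer than 4 edits works. Backtracking through the table gives one optimal edit sequence (4 edits):
  uugzmlkzwl → udugzmlkzwl (ins d @2)
  udugzmlkzwl → uduagzmlkzwl (ins a @4)
  uduagzmlkzwl → uduagzmkzwl (del l @8)
  uduagzmkzwl → uduagzmkzzl (sub w→z @10)
Edit distance = 4.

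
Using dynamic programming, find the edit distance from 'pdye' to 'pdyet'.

Let D[i][j] be the edit distance between the first i characters of 'pdye' and the first j characters of 'pdyet', with D[i][0] = i, D[0][j] = j, and D[i][j] = D[i-1][j-1] if the characters match, else 1 + min(D[i-1][j], D[i][j-1], D[i-1][j-1]). Filling the table (rows: prefixes of 'pdye', columns: prefixes of 'pdyet'):
     ε  p  d  y  e  t
  ε  0  1  2  3  4  5
  p  1  0  1  2  3  4
  d  2  1  0  1  2  3
  y  3  2  1  0  1  2
  e  4  3  2  1  0  1
The bottom-right entry gives D[4][5] = 1, so no sequence of fewer than 1 edit works. Backtracking through the table gives one optimal edit sequence (1 edit):
  pdye → pdyet (ins t @5)
Edit distance = 1.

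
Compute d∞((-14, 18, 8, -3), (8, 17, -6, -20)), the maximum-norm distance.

max(|x_i - y_i|) = max(|-14 - 8|, |18 - 17|, |8 - (-6)|, |-3 - (-20)|) = max(22, 1, 14, 17) = 22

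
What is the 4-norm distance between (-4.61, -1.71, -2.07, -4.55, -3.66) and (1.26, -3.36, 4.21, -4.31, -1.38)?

(Σ|x_i - y_i|^4)^(1/4) = (|-4.61 - 1.26|^4 + |-1.71 - (-3.36)|^4 + |-2.07 - 4.21|^4 + |-4.55 - (-4.31)|^4 + |-3.66 - (-1.38)|^4)^(1/4)
= (5.87^4 + 1.65^4 + 6.28^4 + 0.24^4 + 2.28^4)^(1/4) ≈ (1187.278 + 7.412 + 1555.3874 + 0.0033 + 27.0234)^(1/4) = (2777.1041)^(1/4) ≈ 7.2594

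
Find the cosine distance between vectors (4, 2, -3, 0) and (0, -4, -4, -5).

With u = (4, 2, -3, 0), v = (0, -4, -4, -5):
u·v = 4·0 + 2·(-4) + (-3)·(-4) + 0·(-5) = 0 + (-8) + 12 + 0 = 4.
|u| = √(4² + 2² + (-3)² + 0²) = √29, |v| = √(0² + (-4)² + (-4)² + (-5)²) = √57, so |u||v| = √(29·57) = √1653.
cos θ = (u·v)/(|u||v|) = 4/√1653 ≈ 0.0984
Cosine distance = 1 - cos θ ≈ 1 - 0.0984 = 0.9016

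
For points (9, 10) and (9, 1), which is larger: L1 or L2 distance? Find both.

L1 = |9 - 9| + |10 - 1| = 0 + 9 = 9
L2 = √(0² + 9²) = √81 = 9
L1 ≥ L2 always (equality iff movement is along one axis); L1 = L2 here (movement is along a single axis).
Ratio L1/L2 = 9/9 = 1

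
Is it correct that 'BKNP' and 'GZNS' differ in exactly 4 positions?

Differing positions: 1, 2, 4. Hamming distance = 3, so the claim that d_H = 4 is false.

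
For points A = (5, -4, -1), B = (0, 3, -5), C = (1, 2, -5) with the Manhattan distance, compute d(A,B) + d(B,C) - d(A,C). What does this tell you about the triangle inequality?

d(A,B) = 5 + 7 + 4 = 16, d(B,C) = 1 + 1 + 0 = 2, d(A,C) = 4 + 6 + 4 = 14.
d(A,B) + d(B,C) - d(A,C) = 16 + 2 - 14 = 18 - 14 = 4. This is ≥ 0, so the triangle inequality holds for these points.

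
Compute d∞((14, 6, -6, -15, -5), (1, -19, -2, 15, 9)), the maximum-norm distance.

max(|x_i - y_i|) = max(|14 - 1|, |6 - (-19)|, |-6 - (-2)|, |-15 - 15|, |-5 - 9|) = max(13, 25, 4, 30, 14) = 30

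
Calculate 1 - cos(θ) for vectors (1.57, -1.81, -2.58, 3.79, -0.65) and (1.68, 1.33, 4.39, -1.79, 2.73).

With u = (1.57, -1.81, -2.58, 3.79, -0.65), v = (1.68, 1.33, 4.39, -1.79, 2.73):
u·v = 1.57·1.68 + (-1.81)·1.33 + (-2.58)·4.39 + 3.79·(-1.79) + (-0.65)·2.73 = 2.6376 + (-2.4073) + (-11.3262) + (-6.7841) + (-1.7745) = -19.6545.
|u| = √(1.57² + (-1.81)² + (-2.58)² + 3.79² + (-0.65)²) = √(2.4649 + 3.2761 + 6.6564 + 14.3641 + 0.4225) = √27.184, |v| = √(1.68² + 1.33² + 4.39² + (-1.79)² + 2.73²) = √(2.8224 + 1.7689 + 19.2721 + 3.2041 + 7.4529) = √34.5204.
cos θ = (u·v)/(|u||v|) = -19.6545/(√27.184·√34.5204) ≈ -0.6416
Cosine distance = 1 - cos θ ≈ 1 - (-0.6416) = 1.6416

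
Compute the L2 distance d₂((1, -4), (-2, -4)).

√(Σ(x_i - y_i)²) = √((1 - (-2))² + (-4 - (-4))²)
= √(3² + 0²) = √(9 + 0) = √9 = 3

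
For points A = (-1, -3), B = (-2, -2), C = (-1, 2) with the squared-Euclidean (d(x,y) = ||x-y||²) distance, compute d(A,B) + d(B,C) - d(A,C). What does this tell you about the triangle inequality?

d(A,B) = 1² + 1² = 2, d(B,C) = 1² + 4² = 17, d(A,C) = 0² + 5² = 25.
d(A,B) + d(B,C) - d(A,C) = 2 + 17 - 25 = 19 - 25 = -6. This is < 0, so the triangle inequality FAILS for these points (squared-Euclidean is not a metric).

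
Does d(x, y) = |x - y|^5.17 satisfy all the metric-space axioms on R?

No. d(x,y) = |x-y|^5.17 fails the triangle inequality since p = 5.17 > 1. Counterexample: x = -3, y = -1, z = 7. d(x,z) = |-3 - 7|^5.17 = 10^5.17 ≈ 147910.8388, but d(x,y) + d(y,z) = 2^5.17 + 8^5.17 ≈ 36.0019 + 46663.2768 = 46699.2787. Since 147910.8388 > 46699.2787, the triangle inequality is violated.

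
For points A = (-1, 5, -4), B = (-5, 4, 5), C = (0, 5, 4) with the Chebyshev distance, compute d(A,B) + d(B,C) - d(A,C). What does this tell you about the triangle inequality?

d(A,B) = max(4, 1, 9) = 9, d(B,C) = max(5, 1, 1) = 5, d(A,C) = max(1, 0, 8) = 8.
d(A,B) + d(B,C) - d(A,C) = 9 + 5 - 8 = 14 - 8 = 6. This is ≥ 0, so the triangle inequality holds for these points.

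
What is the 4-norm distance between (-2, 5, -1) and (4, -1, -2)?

(Σ|x_i - y_i|^4)^(1/4) = (|-2 - 4|^4 + |5 - (-1)|^4 + |-1 - (-2)|^4)^(1/4)
= (6^4 + 6^4 + 1^4)^(1/4) = (1296 + 1296 + 1)^(1/4) = (2593)^(1/4) ≈ 7.1359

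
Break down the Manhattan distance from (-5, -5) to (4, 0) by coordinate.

Σ|x_i - y_i| = |-5 - 4| + |-5 - 0| = 9 + 5 = 14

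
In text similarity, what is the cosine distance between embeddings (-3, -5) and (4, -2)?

With u = (-3, -5), v = (4, -2):
u·v = (-3)·4 + (-5)·(-2) = (-12) + 10 = -2.
|u| = √((-3)² + (-5)²) = √34, |v| = √(4² + (-2)²) = √20, so |u||v| = √(34·20) = √680.
cos θ = (u·v)/(|u||v|) = -2/√680 ≈ -0.0767
Cosine distance = 1 - cos θ ≈ 1 - (-0.0767) = 1.0767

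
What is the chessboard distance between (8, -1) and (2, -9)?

max(|x_i - y_i|) = max(|8 - 2|, |-1 - (-9)|) = max(6, 8) = 8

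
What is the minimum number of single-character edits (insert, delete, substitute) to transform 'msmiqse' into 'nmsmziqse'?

Let D[i][j] be the edit distance between the first i characters of 'msmiqse' and the first j characters of 'nmsmziqse', with D[i][0] = i, D[0][j] = j, and D[i][j] = D[i-1][j-1] if the characters match, else 1 + min(D[i-1][j], D[i][j-1], D[i-1][j-1]). Filling the table (rows: prefixes of 'msmiqse', columns: prefixes of 'nmsmziqse'):
     ε  n  m  s  m  z  i  q  s  e
  ε  0  1  2  3  4  5  6  7  8  9
  m  1  1  1  2  3  4  5  6  7  8
  s  2  2  2  1  2  3  4  5  6  7
  m  3  3  2  2  1  2  3  4  5  6
  i  4  4  3  3  2  2  2  3  4  5
  q  5  5  4  4  3  3  3  2  3  4
  s  6  6  5  4  4  4  4  3  2  3
  e  7  7  6  5  5  5  5  4  3  2
The bottom-right entry gives D[7][9] = 2, so no sequence of fewer than 2 edits works. Backtracking through the table gives one optimal edit sequence (2 edits):
  msmiqse → nmsmiqse (ins n @1)
  nmsmiqse → nmsmziqse (ins z @5)
Edit distance = 2.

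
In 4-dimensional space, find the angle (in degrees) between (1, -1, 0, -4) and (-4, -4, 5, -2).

With u = (1, -1, 0, -4), v = (-4, -4, 5, -2):
u·v = 1·(-4) + (-1)·(-4) + 0·5 + (-4)·(-2) = (-4) + 4 + 0 + 8 = 8.
|u| = √(1² + (-1)² + 0² + (-4)²) = √18, |v| = √((-4)² + (-4)² + 5² + (-2)²) = √61, so |u||v| = √(18·61) = √1098.
cos θ = (u·v)/(|u||v|) = 8/√1098 ≈ 0.241429
θ = arccos(0.241429) ≈ 76.03°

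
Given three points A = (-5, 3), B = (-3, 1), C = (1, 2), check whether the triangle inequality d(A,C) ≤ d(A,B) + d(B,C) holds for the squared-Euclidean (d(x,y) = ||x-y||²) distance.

d(A,B) = 2² + 2² = 8, d(B,C) = 4² + 1² = 17, d(A,C) = 6² + 1² = 37.
d(A,C) = 37 > 8 + 17 = 25. Triangle inequality is VIOLATED. (Squared-Euclidean is not a metric — this is a counterexample.)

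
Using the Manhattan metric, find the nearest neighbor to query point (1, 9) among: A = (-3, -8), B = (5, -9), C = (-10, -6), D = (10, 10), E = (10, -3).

Distances: d(A) = 21, d(B) = 22, d(C) = 26, d(D) = 10, d(E) = 21. Nearest: D = (10, 10) with distance 10.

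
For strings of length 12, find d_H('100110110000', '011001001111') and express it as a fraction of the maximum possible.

Differing positions: 1, 2, 3, 4, 5, 6, 7, 8, 9, 10, 11, 12. Hamming distance = 12. The maximum possible Hamming distance for length-12 strings is 12, so d_H/12 = 12/12 = 1.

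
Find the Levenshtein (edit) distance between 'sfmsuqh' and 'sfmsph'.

Let D[i][j] be the edit distance between the first i characters of 'sfmsuqh' and the first j characters of 'sfmsph', with D[i][0] = i, D[0][j] = j, and D[i][j] = D[i-1][j-1] if the characters match, else 1 + min(D[i-1][j], D[i][j-1], D[i-1][j-1]). Filling the table (rows: prefixes of 'sfmsuqh', columns: prefixes of 'sfmsph'):
     ε  s  f  m  s  p  h
  ε  0  1  2  3  4  5  6
  s  1  0  1  2  3  4  5
  f  2  1  0  1  2  3  4
  m  3  2  1  0  1  2  3
  s  4  3  2  1  0  1  2
  u  5  4  3  2  1  1  2
  q  6  5  4  3  2  2  2
  h  7  6  5  4  3  3  2
The bottom-right entry gives D[7][6] = 2, so no sequence of fewer than 2 edits works. Backtracking through the table gives one optimal edit sequence (2 edits):
  sfmsuqh → sfmsqh (del u @5)
  sfmsqh → sfmsph (sub q→p @5)
Edit distance = 2.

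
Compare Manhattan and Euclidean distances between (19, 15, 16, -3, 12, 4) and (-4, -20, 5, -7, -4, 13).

L1 = |19 - (-4)| + |15 - (-20)| + |16 - 5| + |-3 - (-7)| + |12 - (-4)| + |4 - 13| = 23 + 35 + 11 + 4 + 16 + 9 = 98
L2 = √(23² + 35² + 11² + 4² + 16² + 9²) = √2228 ≈ 47.2017
L1 ≥ L2 always (equality iff movement is along one axis); L1 > L2 here.
Ratio L1/L2 = 98/√2228 ≈ 2.0762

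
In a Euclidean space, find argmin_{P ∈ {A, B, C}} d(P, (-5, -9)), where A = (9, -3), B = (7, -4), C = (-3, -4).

Distances: d(A) ≈ 15.2315, d(B) = 13, d(C) ≈ 5.3852. Nearest: C = (-3, -4) with distance 5.3852.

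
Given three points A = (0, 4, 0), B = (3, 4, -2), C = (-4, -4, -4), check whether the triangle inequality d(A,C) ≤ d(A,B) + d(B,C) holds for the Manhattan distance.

d(A,B) = 3 + 0 + 2 = 5, d(B,C) = 7 + 8 + 2 = 17, d(A,C) = 4 + 8 + 4 = 16.
d(A,C) = 16 ≤ 5 + 17 = 22. Triangle inequality is satisfied.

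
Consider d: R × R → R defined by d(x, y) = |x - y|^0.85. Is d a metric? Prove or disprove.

Yes. With 0 < p = 0.85 ≤ 1, d(x,y) = |x-y|^0.85 is a metric on R. Non-negativity and symmetry are immediate; |x-y|^0.85 = 0 ⟺ |x-y| = 0 ⟺ x = y. For the triangle inequality, the function t ↦ t^0.85 is subadditive on [0,∞) when p ≤ 1, so |x-z|^0.85 ≤ (|x-y| + |y-z|)^0.85 ≤ |x-y|^0.85 + |y-z|^0.85.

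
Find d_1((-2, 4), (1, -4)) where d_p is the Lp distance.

Σ|x_i - y_i| = |-2 - 1| + |4 - (-4)| = 3 + 8 = 11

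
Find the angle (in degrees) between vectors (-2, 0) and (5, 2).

With u = (-2, 0), v = (5, 2):
u·v = (-2)·5 + 0·2 = (-10) + 0 = -10.
|u| = √((-2)² + 0²) = √4, |v| = √(5² + 2²) = √29, so |u||v| = √(4·29) = √116.
cos θ = (u·v)/(|u||v|) = -10/√116 ≈ -0.928477
θ = arccos(-0.928477) ≈ 158.2°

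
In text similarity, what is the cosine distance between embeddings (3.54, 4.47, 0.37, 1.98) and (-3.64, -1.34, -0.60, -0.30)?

With u = (3.54, 4.47, 0.37, 1.98), v = (-3.64, -1.34, -0.60, -0.30):
u·v = 3.54·(-3.64) + 4.47·(-1.34) + 0.37·(-0.6) + 1.98·(-0.3) = (-12.8856) + (-5.9898) + (-0.222) + (-0.594) = -19.6914.
|u| = √(3.54² + 4.47² + 0.37² + 1.98²) = √(12.5316 + 19.9809 + 0.1369 + 3.9204) = √36.5698, |v| = √((-3.64)² + (-1.34)² + (-0.6)² + (-0.3)²) = √(13.2496 + 1.7956 + 0.36 + 0.09) = √15.4952.
cos θ = (u·v)/(|u||v|) = -19.6914/(√36.5698·√15.4952) ≈ -0.8272
Cosine distance = 1 - cos θ ≈ 1 - (-0.8272) = 1.8272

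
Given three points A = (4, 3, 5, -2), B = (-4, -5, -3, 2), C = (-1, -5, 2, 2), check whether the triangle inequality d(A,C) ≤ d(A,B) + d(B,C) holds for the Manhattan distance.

d(A,B) = 8 + 8 + 8 + 4 = 28, d(B,C) = 3 + 0 + 5 + 0 = 8, d(A,C) = 5 + 8 + 3 + 4 = 20.
d(A,C) = 20 ≤ 28 + 8 = 36. Triangle inequality is satisfied.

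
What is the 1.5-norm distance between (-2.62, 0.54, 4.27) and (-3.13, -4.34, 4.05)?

(Σ|x_i - y_i|^1.5)^(1/1.5) = (|-2.62 - (-3.13)|^1.5 + |0.54 - (-4.34)|^1.5 + |4.27 - 4.05|^1.5)^(1/1.5)
= (0.51^1.5 + 4.88^1.5 + 0.22^1.5)^(1/1.5) ≈ (0.3642 + 10.7803 + 0.1032)^(1/1.5) = (11.2477)^(1/1.5) ≈ 5.0201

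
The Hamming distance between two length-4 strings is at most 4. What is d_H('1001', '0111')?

Differing positions: 1, 2, 3. Hamming distance = 3. The maximum possible Hamming distance for length-4 strings is 4, so d_H/4 = 3/4 = 0.75.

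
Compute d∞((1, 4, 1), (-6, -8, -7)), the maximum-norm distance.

max(|x_i - y_i|) = max(|1 - (-6)|, |4 - (-8)|, |1 - (-7)|) = max(7, 12, 8) = 12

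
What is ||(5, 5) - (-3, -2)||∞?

max(|x_i - y_i|) = max(|5 - (-3)|, |5 - (-2)|) = max(8, 7) = 8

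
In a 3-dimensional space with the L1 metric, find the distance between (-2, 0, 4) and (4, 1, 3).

Σ|x_i - y_i| = |-2 - 4| + |0 - 1| + |4 - 3| = 6 + 1 + 1 = 8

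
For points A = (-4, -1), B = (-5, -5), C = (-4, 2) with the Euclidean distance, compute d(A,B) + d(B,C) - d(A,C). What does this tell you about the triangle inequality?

d(A,B) = √(1² + 4²) = √17 ≈ 4.1231, d(B,C) = √(1² + 7²) = √50 ≈ 7.0711, d(A,C) = √(0² + 3²) = √9 = 3.
d(A,B) + d(B,C) - d(A,C) = 4.1231 + 7.0711 - 3 = 11.1942 - 3 = 8.1942 (to 4 decimal places). This is ≥ 0, so the triangle inequality holds for these points.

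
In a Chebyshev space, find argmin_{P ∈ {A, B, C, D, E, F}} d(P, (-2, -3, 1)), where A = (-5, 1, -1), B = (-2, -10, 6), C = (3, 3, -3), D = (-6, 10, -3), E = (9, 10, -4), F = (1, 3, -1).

Distances: d(A) = 4, d(B) = 7, d(C) = 6, d(D) = 13, d(E) = 13, d(F) = 6. Nearest: A = (-5, 1, -1) with distance 4.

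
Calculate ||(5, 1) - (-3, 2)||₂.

√(Σ(x_i - y_i)²) = √((5 - (-3))² + (1 - 2)²)
= √(8² + (-1)²) = √(64 + 1) = √65 ≈ 8.0623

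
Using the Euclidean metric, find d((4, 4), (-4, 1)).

√(Σ(x_i - y_i)²) = √((4 - (-4))² + (4 - 1)²)
= √(8² + 3²) = √(64 + 9) = √73 ≈ 8.544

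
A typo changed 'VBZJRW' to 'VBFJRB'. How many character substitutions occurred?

Differing positions: 3, 6. Hamming distance = 2.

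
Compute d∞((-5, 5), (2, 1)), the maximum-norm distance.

max(|x_i - y_i|) = max(|-5 - 2|, |5 - 1|) = max(7, 4) = 7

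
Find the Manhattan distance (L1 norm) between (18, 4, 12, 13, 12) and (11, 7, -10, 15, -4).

Σ|x_i - y_i| = |18 - 11| + |4 - 7| + |12 - (-10)| + |13 - 15| + |12 - (-4)| = 7 + 3 + 22 + 2 + 16 = 50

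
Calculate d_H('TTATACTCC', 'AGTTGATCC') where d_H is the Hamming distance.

Differing positions: 1, 2, 3, 5, 6. Hamming distance = 5.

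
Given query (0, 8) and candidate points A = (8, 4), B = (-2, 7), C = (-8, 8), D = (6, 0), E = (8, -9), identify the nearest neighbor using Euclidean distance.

Distances: d(A) ≈ 8.9443, d(B) ≈ 2.2361, d(C) = 8, d(D) = 10, d(E) ≈ 18.7883. Nearest: B = (-2, 7) with distance 2.2361.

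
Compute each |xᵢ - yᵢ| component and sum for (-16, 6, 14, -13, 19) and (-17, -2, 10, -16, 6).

Σ|x_i - y_i| = |-16 - (-17)| + |6 - (-2)| + |14 - 10| + |-13 - (-16)| + |19 - 6| = 1 + 8 + 4 + 3 + 13 = 29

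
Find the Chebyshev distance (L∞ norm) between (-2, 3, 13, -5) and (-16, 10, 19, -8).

max(|x_i - y_i|) = max(|-2 - (-16)|, |3 - 10|, |13 - 19|, |-5 - (-8)|) = max(14, 7, 6, 3) = 14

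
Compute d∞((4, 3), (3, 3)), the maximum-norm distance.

max(|x_i - y_i|) = max(|4 - 3|, |3 - 3|) = max(1, 0) = 1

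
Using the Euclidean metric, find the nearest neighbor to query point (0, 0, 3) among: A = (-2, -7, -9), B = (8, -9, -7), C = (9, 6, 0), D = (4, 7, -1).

Distances: d(A) ≈ 14.0357, d(B) ≈ 15.6525, d(C) ≈ 11.225, d(D) = 9. Nearest: D = (4, 7, -1) with distance 9.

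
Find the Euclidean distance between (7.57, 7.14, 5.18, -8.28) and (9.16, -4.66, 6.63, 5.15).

√(Σ(x_i - y_i)²) = √((7.57 - 9.16)² + (7.14 - (-4.66))² + (5.18 - 6.63)² + (-8.28 - 5.15)²)
= √((-1.59)² + 11.8² + (-1.45)² + (-13.43)²) = √(2.5281 + 139.24 + 2.1025 + 180.3649) = √324.2355 ≈ 18.0065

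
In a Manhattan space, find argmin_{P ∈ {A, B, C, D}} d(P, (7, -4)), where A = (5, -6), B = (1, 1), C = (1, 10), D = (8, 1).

Distances: d(A) = 4, d(B) = 11, d(C) = 20, d(D) = 6. Nearest: A = (5, -6) with distance 4.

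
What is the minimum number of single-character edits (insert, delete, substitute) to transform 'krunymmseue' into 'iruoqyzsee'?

Let D[i][j] be the edit distance between the first i characters of 'krunymmseue' and the first j characters of 'iruoqyzsee', with D[i][0] = i, D[0][j] = j, and D[i][j] = D[i-1][j-1] if the characters match, else 1 + min(D[i-1][j], D[i][j-1], D[i-1][j-1]). Filling the table (rows: prefixes of 'krunymmseue', columns: prefixes of 'iruoqyzsee'):
     ε  i  r  u  o  q  y  z  s  e  e
  ε  0  1  2  3  4  5  6  7  8  9 10
  k  1  1  2  3  4  5  6  7  8  9 10
  r  2  2  1  2  3  4  5  6  7  8  9
  u  3  3  2  1  2  3  4  5  6  7  8
  n  4  4  3  2  2  3  4  5  6  7  8
  y  5  5  4  3  3  3  3  4  5  6  7
  m  6  6  5  4  4  4  4  4  5  6  7
  m  7  7  6  5  5  5  5  5  5  6  7
  s  8  8  7  6  6  6  6  6  5  6  7
  e  9  9  8  7  7  7  7  7  6  5  6
  u 10 10  9  8  8  8  8  8  7  6  6
  e 11 11 10  9  9  9  9  9  8  7  6
The bottom-right entry gives D[11][10] = 6, so no sequence of fewer than 6 edits works. Backtracking through the table gives one optimal edit sequence (6 edits):
  krunymmseue → irunymmseue (sub k→i @1)
  irunymmseue → iruoymmseue (sub n→o @4)
  iruoymmseue → iruoqmmseue (sub y→q @5)
  iruoqmmseue → iruoqymseue (sub m→y @6)
  iruoqymseue → iruoqyzseue (sub m→z @7)
  iruoqyzseue → iruoqyzsee (del u @10)
Edit distance = 6.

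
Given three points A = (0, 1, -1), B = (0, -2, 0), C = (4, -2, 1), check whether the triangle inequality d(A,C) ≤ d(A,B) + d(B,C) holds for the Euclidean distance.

d(A,B) = √(0² + 3² + 1²) = √10 ≈ 3.1623, d(B,C) = √(4² + 0² + 1²) = √17 ≈ 4.1231, d(A,C) = √(4² + 3² + 2²) = √29 ≈ 5.3852.
d(A,C) ≈ 5.3852 ≤ 3.1623 + 4.1231 = 7.2854. Triangle inequality is satisfied.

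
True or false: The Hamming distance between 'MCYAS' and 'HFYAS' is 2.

Differing positions: 1, 2. Hamming distance = 2, so the claim is true.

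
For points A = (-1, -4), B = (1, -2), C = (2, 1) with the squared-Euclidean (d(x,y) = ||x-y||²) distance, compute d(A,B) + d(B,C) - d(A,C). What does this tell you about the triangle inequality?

d(A,B) = 2² + 2² = 8, d(B,C) = 1² + 3² = 10, d(A,C) = 3² + 5² = 34.
d(A,B) + d(B,C) - d(A,C) = 8 + 10 - 34 = 18 - 34 = -16. This is < 0, so the triangle inequality FAILS for these points (squared-Euclidean is not a metric).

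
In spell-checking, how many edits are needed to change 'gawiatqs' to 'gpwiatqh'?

Let D[i][j] be the edit distance between the first i characters of 'gawiatqs' and the first j characters of 'gpwiatqh', with D[i][0] = i, D[0][j] = j, and D[i][j] = D[i-1][j-1] if the characters match, else 1 + min(D[i-1][j], D[i][j-1], D[i-1][j-1]). Filling the table (rows: prefixes of 'gawiatqs', columns: prefixes of 'gpwiatqh'):
     ε  g  p  w  i  a  t  q  h
  ε  0  1  2  3  4  5  6  7  8
  g  1  0  1  2  3  4  5  6  7
  a  2  1  1  2  3  3  4  5  6
  w  3  2  2  1  2  3  4  5  6
  i  4  3  3  2  1  2  3  4  5
  a  5  4  4  3  2  1  2  3  4
  t  6  5  5  4  3  2  1  2  3
  q  7  6  6  5  4  3  2  1  2
  s  8  7  7  6  5  4  3  2  2
The bottom-right entry gives D[8][8] = 2, so no sequence of fewer than 2 edits works. Backtracking through the table gives one optimal edit sequence (2 edits):
  gawiatqs → gpwiatqs (sub a→p @2)
  gpwiatqs → gpwiatqh (sub s→h @8)
Edit distance = 2.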